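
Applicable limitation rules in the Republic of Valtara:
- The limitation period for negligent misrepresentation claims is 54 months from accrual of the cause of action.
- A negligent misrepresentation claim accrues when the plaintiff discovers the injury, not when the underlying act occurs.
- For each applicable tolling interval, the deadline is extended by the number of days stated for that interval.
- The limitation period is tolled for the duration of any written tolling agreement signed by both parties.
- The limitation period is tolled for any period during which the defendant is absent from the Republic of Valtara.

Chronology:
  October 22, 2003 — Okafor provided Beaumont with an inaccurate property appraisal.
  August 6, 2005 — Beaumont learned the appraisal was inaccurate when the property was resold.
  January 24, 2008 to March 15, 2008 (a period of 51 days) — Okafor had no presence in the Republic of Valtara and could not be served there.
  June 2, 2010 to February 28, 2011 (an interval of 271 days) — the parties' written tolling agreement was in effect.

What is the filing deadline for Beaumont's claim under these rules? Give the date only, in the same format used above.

March 29, 2010

Accrual is tied to discovery, so the period began on August 6, 2005 rather than on October 22, 2003 when the act occurred.
The untolled deadline — 54 months after August 6, 2005 — is February 6, 2010.
The defendant's absence from the jurisdiction from January 24, 2008 to March 15, 2008 tolled the period for 51 days, extending the deadline to March 29, 2010.
By the time the written tolling agreement began on June 2, 2010, the limitation period had already expired on March 29, 2010; that interval cannot revive it.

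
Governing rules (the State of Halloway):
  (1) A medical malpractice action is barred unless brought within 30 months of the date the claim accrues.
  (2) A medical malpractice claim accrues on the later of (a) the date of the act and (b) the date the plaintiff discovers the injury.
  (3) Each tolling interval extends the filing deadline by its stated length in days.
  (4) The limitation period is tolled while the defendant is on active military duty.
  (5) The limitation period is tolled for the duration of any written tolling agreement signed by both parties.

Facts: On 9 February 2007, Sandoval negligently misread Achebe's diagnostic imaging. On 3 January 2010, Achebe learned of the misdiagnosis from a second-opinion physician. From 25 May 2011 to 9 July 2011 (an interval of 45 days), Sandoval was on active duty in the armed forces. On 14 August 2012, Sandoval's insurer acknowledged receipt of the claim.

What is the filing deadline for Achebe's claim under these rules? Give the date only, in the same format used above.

The claim accrued on 3 January 2010 — the later of the 9 February 2007 act and the 3 January 2010 discovery.
The untolled deadline — 30 months after 3 January 2010 — is 3 July 2012.
The period was tolled for 45 days by the defendant's active military service (25 May 2011 to 9 July 2011), pushing the deadline to 17 August 2012.
The other events in the timeline have no effect on the limitation period under the stated rules.

17 August 2012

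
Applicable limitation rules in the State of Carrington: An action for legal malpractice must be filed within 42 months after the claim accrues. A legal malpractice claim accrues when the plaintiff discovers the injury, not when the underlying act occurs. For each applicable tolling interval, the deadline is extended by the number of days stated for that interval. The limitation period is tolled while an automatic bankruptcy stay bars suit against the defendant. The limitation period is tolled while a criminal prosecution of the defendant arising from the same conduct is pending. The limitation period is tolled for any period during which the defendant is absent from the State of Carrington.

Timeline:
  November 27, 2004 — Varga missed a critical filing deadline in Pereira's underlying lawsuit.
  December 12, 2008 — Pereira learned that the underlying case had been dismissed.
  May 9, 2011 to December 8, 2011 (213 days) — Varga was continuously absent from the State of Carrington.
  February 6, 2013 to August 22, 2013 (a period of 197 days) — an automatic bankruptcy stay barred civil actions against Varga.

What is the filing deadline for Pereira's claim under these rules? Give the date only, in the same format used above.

January 11, 2013

The claim did not accrue until Pereira discovered the injury on December 12, 2008; the November 27, 2004 act date does not start the clock under the stated rule.
The untolled deadline — 42 months after December 12, 2008 — is June 12, 2012.
The defendant's absence from the jurisdiction from May 9, 2011 to December 8, 2011 tolled the period for 213 days, extending the deadline to January 11, 2013.
The automatic bankruptcy stay from February 6, 2013 to August 22, 2013 began after the period had already run on January 11, 2013, so it has no tolling effect.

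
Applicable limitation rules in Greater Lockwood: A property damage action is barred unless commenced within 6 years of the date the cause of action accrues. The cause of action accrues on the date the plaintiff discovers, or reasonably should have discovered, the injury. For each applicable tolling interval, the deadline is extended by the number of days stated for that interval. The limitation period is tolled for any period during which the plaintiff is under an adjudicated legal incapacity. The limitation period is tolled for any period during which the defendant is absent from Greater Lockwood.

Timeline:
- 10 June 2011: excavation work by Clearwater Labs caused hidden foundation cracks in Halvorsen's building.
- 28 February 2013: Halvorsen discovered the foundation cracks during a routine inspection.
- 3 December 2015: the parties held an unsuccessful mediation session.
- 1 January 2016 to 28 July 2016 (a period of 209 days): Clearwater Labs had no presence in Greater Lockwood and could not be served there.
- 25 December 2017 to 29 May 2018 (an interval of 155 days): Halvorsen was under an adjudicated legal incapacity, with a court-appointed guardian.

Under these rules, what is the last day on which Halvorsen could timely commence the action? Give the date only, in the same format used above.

The claim did not accrue until Halvorsen discovered the injury on 28 February 2013; the 10 June 2011 act date does not start the clock under the stated rule.
Adding the 6 years base period to 28 February 2013 gives a deadline of 28 February 2019, before any tolling.
Because the defendant's absence from the jurisdiction ran from 1 January 2016 to 28 July 2016, the deadline is extended by 209 days to 25 September 2019.
Because the plaintiff's legal incapacity ran from 25 December 2017 to 29 May 2018, the deadline is extended by 155 days to 27 February 2020.
The other events in the timeline have no effect on the limitation period under the stated rules.

27 February 2020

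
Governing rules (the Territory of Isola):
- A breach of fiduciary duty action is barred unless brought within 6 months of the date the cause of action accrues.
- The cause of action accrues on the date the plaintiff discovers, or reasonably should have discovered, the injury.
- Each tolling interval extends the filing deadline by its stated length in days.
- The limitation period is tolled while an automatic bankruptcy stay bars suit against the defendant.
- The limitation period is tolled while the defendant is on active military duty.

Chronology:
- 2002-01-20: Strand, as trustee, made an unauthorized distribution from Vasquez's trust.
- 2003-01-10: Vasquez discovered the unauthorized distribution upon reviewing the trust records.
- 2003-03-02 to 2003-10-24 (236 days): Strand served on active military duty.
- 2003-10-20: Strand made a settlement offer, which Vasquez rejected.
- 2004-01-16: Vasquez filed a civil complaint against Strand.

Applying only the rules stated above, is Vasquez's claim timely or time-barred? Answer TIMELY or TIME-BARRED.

TIMELY

The claim did not accrue until Vasquez discovered the injury on 2003-01-10; the 2002-01-20 act date does not start the clock under the stated rule.
The untolled deadline — 6 months after 2003-01-10 — is 2003-07-10.
The period was tolled for 236 days by the defendant's active military service (2003-03-02 to 2003-10-24), pushing the deadline to 2004-03-02.
The other events in the timeline have no effect on the limitation period under the stated rules.
Vasquez filed on 2004-01-16, before the 2004-03-02 deadline, so the action is timely.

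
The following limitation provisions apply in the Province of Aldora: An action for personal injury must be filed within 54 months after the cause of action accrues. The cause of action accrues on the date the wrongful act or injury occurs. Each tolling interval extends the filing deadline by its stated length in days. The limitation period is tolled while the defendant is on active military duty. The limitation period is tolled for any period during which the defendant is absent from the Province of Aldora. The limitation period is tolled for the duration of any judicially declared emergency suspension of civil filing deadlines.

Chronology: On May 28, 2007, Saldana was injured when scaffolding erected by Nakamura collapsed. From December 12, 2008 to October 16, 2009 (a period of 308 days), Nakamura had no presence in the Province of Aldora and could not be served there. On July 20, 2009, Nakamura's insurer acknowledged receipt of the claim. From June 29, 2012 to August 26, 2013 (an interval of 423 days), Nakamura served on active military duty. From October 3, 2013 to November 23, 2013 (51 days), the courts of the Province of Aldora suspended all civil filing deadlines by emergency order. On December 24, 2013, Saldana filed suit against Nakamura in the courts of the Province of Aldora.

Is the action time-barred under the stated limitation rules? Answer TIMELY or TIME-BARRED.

The limitation period began to run on May 28, 2007.
54 months from May 28, 2007 is November 28, 2011.
The period was tolled for 308 days by the defendant's absence from the jurisdiction (December 12, 2008 to October 16, 2009), pushing the deadline to October 1, 2012.
The period was tolled for 423 days by the defendant's active military service (June 29, 2012 to August 26, 2013), pushing the deadline to November 28, 2013.
The emergency suspension of filing deadlines from October 3, 2013 to November 23, 2013 tolled the period for 51 days, extending the deadline to January 18, 2014.
The other events in the timeline have no effect on the limitation period under the stated rules.
The December 24, 2013 filing precedes the January 18, 2014 deadline; the claim is timely.

TIMELY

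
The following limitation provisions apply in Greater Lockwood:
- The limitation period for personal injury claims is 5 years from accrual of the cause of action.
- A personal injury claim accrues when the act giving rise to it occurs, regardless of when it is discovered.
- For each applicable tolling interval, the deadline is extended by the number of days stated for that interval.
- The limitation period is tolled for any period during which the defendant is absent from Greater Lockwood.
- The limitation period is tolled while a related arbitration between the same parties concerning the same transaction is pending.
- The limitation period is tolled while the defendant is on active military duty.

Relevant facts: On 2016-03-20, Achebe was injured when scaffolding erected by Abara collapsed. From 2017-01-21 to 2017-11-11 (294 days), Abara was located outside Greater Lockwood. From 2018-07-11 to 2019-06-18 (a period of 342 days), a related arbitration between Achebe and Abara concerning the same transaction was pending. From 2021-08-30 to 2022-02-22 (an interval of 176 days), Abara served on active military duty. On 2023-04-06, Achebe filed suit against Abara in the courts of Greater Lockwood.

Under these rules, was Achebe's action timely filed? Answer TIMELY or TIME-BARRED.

The cause of action accrued on 2016-03-20, the date of the act.
5 years from 2016-03-20 is 2021-03-20.
Because the defendant's absence from the jurisdiction ran from 2017-01-21 to 2017-11-11, the deadline is extended by 294 days to 2022-01-08.
Because the pending related arbitration ran from 2018-07-11 to 2019-06-18, the deadline is extended by 342 days to 2022-12-16.
Because the defendant's active military service ran from 2021-08-30 to 2022-02-22, the deadline is extended by 176 days to 2023-06-10.
Filing on 2023-04-06 beat the 2023-06-10 deadline — the action is timely.

TIMELY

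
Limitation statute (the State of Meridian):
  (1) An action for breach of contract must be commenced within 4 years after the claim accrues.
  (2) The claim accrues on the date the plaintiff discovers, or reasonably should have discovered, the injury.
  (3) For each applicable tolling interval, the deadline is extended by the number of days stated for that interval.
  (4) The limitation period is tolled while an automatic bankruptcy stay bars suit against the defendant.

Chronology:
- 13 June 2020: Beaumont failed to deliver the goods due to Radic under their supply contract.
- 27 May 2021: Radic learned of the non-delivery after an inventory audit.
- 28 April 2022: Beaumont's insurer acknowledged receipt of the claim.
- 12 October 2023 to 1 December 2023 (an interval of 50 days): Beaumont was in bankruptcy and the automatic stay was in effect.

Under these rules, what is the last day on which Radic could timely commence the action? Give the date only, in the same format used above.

16 July 2025

Accrual is tied to discovery, so the period began on 27 May 2021 rather than on 13 June 2020 when the act occurred.
The untolled deadline — 4 years after 27 May 2021 — is 27 May 2025.
Because the automatic bankruptcy stay ran from 12 October 2023 to 1 December 2023, the deadline is extended by 50 days to 16 July 2025.
None of the other events listed affects the running of the period under the stated rules.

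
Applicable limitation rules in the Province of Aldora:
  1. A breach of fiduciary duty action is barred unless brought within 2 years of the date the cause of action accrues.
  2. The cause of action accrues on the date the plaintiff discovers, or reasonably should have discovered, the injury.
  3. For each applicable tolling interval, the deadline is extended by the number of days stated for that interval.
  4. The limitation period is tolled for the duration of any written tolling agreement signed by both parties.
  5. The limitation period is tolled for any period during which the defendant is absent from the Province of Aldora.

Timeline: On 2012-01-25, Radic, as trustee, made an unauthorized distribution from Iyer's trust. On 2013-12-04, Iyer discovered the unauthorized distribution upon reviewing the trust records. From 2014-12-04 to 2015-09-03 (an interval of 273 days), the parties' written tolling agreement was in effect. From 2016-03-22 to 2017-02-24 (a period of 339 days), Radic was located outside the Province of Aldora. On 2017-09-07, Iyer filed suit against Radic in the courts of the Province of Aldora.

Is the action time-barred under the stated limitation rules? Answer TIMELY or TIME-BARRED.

TIME-BARRED

Under the discovery rule, the claim accrued on 2013-12-04, when Iyer discovered the injury — not on the 2012-01-25 date of the underlying act.
2 years from 2013-12-04 is 2015-12-04.
The written tolling agreement from 2014-12-04 to 2015-09-03 tolled the period for 273 days, extending the deadline to 2016-09-02.
The period was tolled for 339 days by the defendant's absence from the jurisdiction (2016-03-22 to 2017-02-24), pushing the deadline to 2017-08-07.
The 2017-09-07 filing falls after the 2017-08-07 deadline; the claim is time-barred.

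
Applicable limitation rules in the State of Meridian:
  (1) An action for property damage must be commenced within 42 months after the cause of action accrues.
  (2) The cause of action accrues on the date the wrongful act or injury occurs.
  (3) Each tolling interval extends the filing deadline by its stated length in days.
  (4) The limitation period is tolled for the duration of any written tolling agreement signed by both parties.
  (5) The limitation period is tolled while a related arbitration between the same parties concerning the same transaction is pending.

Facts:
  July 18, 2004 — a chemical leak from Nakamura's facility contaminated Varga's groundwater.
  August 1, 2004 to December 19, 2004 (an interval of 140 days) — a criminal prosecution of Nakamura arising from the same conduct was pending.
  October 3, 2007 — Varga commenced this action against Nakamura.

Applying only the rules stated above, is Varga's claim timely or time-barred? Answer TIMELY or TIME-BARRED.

The cause of action accrued on July 18, 2004, the date of the act.
The untolled deadline — 42 months after July 18, 2004 — is January 18, 2008.
Although a criminal prosecution ran from August 1, 2004 to December 19, 2004, the stated rules do not make that a tolling event, so it is disregarded.
Filing on October 3, 2007 beat the January 18, 2008 deadline — the action is timely.

TIMELY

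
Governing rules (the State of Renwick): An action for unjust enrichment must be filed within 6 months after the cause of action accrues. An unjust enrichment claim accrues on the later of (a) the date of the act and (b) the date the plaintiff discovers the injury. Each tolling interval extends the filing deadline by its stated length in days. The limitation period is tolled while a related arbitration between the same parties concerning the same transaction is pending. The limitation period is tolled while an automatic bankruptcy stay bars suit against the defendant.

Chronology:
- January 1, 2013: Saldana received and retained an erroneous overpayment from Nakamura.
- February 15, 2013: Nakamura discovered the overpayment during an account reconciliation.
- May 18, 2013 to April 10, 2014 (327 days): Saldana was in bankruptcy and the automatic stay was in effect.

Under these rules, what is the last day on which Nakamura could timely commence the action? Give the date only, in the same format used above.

July 8, 2014

Because discovery on February 15, 2013 post-dates the January 1, 2013 act, accrual under the later-of rule falls on February 15, 2013.
The untolled deadline — 6 months after February 15, 2013 — is August 15, 2013.
Because the automatic bankruptcy stay ran from May 18, 2013 to April 10, 2014, the deadline is extended by 327 days to July 8, 2014.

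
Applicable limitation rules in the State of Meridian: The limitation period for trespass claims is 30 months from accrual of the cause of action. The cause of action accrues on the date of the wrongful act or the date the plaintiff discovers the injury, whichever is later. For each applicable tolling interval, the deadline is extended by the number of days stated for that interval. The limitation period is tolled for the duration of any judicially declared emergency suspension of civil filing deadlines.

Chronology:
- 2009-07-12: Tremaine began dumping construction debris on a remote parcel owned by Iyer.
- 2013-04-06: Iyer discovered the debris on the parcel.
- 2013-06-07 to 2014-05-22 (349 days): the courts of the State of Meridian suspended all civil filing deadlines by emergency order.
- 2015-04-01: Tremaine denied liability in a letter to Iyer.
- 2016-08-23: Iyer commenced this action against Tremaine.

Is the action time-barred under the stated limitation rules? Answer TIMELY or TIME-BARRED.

Because discovery on 2013-04-06 post-dates the 2009-07-12 act, accrual under the later-of rule falls on 2013-04-06.
Adding the 30 months base period to 2013-04-06 gives a deadline of 2015-10-06, before any tolling.
Because the emergency suspension of filing deadlines ran from 2013-06-07 to 2014-05-22, the deadline is extended by 349 days to 2016-09-19.
None of the other events listed affects the running of the period under the stated rules.
Filing on 2016-08-23 beat the 2016-09-19 deadline — the action is timely.

TIMELY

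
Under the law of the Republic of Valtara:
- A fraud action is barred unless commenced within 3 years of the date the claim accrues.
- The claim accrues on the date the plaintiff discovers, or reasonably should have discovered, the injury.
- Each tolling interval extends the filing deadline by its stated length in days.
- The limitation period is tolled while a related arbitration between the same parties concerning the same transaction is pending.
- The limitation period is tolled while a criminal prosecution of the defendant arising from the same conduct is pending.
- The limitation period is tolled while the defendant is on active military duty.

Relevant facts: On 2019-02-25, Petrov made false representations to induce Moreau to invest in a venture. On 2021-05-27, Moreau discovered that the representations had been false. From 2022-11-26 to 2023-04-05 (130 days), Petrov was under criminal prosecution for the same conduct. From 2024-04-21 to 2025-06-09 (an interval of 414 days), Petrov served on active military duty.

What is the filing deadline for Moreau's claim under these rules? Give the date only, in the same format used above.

The claim did not accrue until Moreau discovered the injury on 2021-05-27; the 2019-02-25 act date does not start the clock under the stated rule.
3 years from 2021-05-27 is 2024-05-27.
Because the pending criminal prosecution ran from 2022-11-26 to 2023-04-05, the deadline is extended by 130 days to 2024-10-04.
Because the defendant's active military service ran from 2024-04-21 to 2025-06-09, the deadline is extended by 414 days to 2025-11-22.

2025-11-22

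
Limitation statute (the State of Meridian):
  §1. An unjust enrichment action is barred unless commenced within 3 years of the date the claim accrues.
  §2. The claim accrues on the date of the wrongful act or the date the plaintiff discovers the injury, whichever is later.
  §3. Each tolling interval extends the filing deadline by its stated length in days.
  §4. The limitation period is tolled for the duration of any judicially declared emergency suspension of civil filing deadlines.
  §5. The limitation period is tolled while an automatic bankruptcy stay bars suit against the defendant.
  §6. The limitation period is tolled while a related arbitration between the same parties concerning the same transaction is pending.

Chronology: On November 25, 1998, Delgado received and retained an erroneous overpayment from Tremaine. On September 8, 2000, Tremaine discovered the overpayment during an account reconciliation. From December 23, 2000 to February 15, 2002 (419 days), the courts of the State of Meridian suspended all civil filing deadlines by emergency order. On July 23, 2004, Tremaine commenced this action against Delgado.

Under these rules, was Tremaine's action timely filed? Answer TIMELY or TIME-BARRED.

TIMELY

Because discovery on September 8, 2000 post-dates the November 25, 1998 act, accrual under the later-of rule falls on September 8, 2000.
Adding the 3 years base period to September 8, 2000 gives a deadline of September 8, 2003, before any tolling.
Because the emergency suspension of filing deadlines ran from December 23, 2000 to February 15, 2002, the deadline is extended by 419 days to October 31, 2004.
Filing on July 23, 2004 beat the October 31, 2004 deadline — the action is timely.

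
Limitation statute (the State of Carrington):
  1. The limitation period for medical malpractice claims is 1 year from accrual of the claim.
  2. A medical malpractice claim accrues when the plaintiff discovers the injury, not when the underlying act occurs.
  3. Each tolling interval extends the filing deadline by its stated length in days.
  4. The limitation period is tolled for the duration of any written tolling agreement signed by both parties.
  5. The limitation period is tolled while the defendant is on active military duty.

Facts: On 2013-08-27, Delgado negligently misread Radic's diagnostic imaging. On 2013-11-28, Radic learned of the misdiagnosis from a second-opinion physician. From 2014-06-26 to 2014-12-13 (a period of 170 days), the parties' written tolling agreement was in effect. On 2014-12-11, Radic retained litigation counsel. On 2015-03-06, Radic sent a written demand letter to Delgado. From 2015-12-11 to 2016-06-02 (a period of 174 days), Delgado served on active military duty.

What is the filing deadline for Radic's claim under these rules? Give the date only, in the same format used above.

2015-05-17

The claim did not accrue until Radic discovered the injury on 2013-11-28; the 2013-08-27 act date does not start the clock under the stated rule.
The untolled deadline — 1 year after 2013-11-28 — is 2014-11-28.
The period was tolled for 170 days by the written tolling agreement (2014-06-26 to 2014-12-13), pushing the deadline to 2015-05-17.
The defendant's active military service from 2015-12-11 to 2016-06-02 began after the period had already run on 2015-05-17, so it has no tolling effect.
None of the other events listed affects the running of the period under the stated rules.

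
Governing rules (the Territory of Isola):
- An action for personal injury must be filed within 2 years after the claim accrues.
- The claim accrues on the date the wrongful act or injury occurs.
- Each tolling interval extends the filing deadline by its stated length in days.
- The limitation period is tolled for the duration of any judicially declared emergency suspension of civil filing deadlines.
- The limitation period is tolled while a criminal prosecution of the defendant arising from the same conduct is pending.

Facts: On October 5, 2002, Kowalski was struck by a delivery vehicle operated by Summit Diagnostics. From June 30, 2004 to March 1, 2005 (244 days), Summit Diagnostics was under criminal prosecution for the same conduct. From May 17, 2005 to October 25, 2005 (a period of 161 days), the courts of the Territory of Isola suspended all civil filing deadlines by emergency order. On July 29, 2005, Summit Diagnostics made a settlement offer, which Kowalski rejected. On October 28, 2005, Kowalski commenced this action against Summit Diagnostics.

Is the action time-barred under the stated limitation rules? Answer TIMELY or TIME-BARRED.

TIMELY

The claim accrued on October 5, 2002, the date of the act.
Adding the 2 years base period to October 5, 2002 gives a deadline of October 5, 2004, before any tolling.
The period was tolled for 244 days by the pending criminal prosecution (June 30, 2004 to March 1, 2005), pushing the deadline to June 6, 2005.
Because the emergency suspension of filing deadlines ran from May 17, 2005 to October 25, 2005, the deadline is extended by 161 days to November 14, 2005.
Nothing else in the chronology tolls or restarts the period.
Filing on October 28, 2005 beat the November 14, 2005 deadline — the action is timely.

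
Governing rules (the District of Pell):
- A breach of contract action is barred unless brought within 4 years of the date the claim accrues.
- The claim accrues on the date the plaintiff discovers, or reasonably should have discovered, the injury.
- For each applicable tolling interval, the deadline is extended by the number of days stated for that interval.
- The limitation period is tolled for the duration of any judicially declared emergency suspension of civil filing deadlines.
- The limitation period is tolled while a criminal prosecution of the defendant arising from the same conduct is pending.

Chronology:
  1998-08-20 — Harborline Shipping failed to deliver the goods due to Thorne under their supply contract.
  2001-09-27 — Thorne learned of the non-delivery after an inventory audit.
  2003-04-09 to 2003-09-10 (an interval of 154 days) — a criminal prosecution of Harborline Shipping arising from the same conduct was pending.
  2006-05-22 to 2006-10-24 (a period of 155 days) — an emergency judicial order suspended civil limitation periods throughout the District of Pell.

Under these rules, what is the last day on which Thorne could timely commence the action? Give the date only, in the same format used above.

Under the discovery rule, the claim accrued on 2001-09-27, when Thorne discovered the injury — not on the 1998-08-20 date of the underlying act.
4 years from 2001-09-27 is 2005-09-27.
Because the pending criminal prosecution ran from 2003-04-09 to 2003-09-10, the deadline is extended by 154 days to 2006-02-28.
The emergency suspension of filing deadlines from 2006-05-22 to 2006-10-24 began after the period had already run on 2006-02-28, so it has no tolling effect.

2006-02-28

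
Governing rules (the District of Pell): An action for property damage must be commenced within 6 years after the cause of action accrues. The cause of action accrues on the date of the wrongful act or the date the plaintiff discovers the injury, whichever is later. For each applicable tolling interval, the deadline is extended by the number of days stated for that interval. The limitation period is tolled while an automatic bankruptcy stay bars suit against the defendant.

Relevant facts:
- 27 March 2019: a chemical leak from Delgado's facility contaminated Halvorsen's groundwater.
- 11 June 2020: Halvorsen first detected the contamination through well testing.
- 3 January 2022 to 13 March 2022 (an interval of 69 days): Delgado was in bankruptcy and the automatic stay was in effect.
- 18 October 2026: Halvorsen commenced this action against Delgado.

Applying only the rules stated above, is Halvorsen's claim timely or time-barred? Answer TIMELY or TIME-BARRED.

Taking the later of the act (27 March 2019) and discovery (11 June 2020), the claim accrued on 11 June 2020.
The untolled deadline — 6 years after 11 June 2020 — is 11 June 2026.
The automatic bankruptcy stay from 3 January 2022 to 13 March 2022 tolled the period for 69 days, extending the deadline to 19 August 2026.
Halvorsen filed on 18 October 2026, after the 19 August 2026 deadline, so the action is time-barred.

TIME-BARRED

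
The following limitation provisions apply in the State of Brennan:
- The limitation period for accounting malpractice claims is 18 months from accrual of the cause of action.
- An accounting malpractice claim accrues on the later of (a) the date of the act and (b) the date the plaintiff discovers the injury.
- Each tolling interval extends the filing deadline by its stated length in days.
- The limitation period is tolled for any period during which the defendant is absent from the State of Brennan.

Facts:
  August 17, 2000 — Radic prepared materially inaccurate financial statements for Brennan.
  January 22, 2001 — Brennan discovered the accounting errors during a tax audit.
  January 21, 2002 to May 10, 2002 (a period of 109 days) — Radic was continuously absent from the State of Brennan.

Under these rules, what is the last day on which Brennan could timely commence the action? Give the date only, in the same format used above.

November 8, 2002

Taking the later of the act (August 17, 2000) and discovery (January 22, 2001), the claim accrued on January 22, 2001.
The untolled deadline — 18 months after January 22, 2001 — is July 22, 2002.
Because the defendant's absence from the jurisdiction ran from January 21, 2002 to May 10, 2002, the deadline is extended by 109 days to November 8, 2002.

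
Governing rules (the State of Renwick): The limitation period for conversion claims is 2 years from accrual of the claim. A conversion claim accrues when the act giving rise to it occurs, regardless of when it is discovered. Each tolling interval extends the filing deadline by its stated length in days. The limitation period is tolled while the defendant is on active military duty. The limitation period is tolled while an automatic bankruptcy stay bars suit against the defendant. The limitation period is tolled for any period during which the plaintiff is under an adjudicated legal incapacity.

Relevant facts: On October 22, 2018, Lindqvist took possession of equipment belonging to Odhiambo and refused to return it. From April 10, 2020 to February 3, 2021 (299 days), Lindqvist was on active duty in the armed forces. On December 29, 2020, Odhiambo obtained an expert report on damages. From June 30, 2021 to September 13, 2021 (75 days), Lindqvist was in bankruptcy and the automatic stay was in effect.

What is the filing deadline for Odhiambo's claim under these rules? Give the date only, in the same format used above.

The claim accrued on October 22, 2018, the date of the act.
Adding the 2 years base period to October 22, 2018 gives a deadline of October 22, 2020, before any tolling.
The period was tolled for 299 days by the defendant's active military service (April 10, 2020 to February 3, 2021), pushing the deadline to August 17, 2021.
The period was tolled for 75 days by the automatic bankruptcy stay (June 30, 2021 to September 13, 2021), pushing the deadline to October 31, 2021.
The other events in the timeline have no effect on the limitation period under the stated rules.

October 31, 2021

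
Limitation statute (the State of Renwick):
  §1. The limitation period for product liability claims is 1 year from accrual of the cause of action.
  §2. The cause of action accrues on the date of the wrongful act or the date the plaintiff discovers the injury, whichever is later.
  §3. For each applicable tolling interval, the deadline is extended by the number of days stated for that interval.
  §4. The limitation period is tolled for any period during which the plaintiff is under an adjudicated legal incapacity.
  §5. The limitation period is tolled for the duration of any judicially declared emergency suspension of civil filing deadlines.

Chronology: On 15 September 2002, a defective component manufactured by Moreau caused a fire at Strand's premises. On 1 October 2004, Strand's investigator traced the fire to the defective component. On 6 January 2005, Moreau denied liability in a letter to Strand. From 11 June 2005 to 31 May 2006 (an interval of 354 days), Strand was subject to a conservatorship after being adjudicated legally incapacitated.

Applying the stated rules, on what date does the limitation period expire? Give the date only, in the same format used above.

The claim accrued on 1 October 2004 — the later of the 15 September 2002 act and the 1 October 2004 discovery.
The untolled deadline — 1 year after 1 October 2004 — is 1 October 2005.
The plaintiff's legal incapacity from 11 June 2005 to 31 May 2006 tolled the period for 354 days, extending the deadline to 20 September 2006.
The other events in the timeline have no effect on the limitation period under the stated rules.

20 September 2006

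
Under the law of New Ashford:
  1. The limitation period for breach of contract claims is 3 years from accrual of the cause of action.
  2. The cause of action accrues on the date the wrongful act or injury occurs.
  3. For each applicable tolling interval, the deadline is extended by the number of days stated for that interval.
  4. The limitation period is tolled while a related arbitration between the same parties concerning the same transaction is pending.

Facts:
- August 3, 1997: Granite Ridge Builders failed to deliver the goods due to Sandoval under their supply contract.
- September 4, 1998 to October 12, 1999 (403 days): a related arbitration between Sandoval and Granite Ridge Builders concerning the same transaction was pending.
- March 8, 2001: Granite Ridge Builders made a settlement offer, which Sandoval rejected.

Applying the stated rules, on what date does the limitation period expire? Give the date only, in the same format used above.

September 10, 2001

The limitation period began to run on August 3, 1997.
3 years from August 3, 1997 is August 3, 2000.
The pending related arbitration from September 4, 1998 to October 12, 1999 tolled the period for 403 days, extending the deadline to September 10, 2001.
None of the other events listed affects the running of the period under the stated rules.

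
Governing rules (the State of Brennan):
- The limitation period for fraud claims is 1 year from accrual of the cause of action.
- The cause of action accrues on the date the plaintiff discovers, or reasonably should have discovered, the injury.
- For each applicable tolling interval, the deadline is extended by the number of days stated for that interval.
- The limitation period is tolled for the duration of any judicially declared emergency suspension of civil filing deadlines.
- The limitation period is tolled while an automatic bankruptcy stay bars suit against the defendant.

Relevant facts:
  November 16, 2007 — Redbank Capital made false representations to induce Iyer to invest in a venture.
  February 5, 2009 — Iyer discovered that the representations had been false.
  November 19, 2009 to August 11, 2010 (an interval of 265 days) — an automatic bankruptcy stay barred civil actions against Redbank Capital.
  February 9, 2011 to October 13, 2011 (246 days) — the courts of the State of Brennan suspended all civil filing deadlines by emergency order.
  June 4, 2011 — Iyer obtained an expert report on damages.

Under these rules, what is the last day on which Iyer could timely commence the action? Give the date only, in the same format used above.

Accrual is tied to discovery, so the period began on February 5, 2009 rather than on November 16, 2007 when the act occurred.
The untolled deadline — 1 year after February 5, 2009 — is February 5, 2010.
The automatic bankruptcy stay from November 19, 2009 to August 11, 2010 tolled the period for 265 days, extending the deadline to October 28, 2010.
The emergency suspension of filing deadlines from February 9, 2011 to October 13, 2011 began after the period had already run on October 28, 2010, so it has no tolling effect.
Nothing else in the chronology tolls or restarts the period.

October 28, 2010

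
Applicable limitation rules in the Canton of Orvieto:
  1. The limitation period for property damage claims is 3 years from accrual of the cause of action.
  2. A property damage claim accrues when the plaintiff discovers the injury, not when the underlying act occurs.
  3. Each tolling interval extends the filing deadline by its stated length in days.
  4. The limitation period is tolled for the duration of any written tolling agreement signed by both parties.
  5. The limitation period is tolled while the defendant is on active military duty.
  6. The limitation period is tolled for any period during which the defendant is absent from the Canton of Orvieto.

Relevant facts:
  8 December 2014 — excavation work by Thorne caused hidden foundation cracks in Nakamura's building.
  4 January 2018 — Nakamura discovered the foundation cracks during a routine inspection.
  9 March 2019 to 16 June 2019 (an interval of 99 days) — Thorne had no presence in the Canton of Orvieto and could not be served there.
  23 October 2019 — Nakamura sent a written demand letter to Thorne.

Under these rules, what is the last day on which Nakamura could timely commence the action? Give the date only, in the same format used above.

13 April 2021

Accrual is tied to discovery, so the period began on 4 January 2018 rather than on 8 December 2014 when the act occurred.
Adding the 3 years base period to 4 January 2018 gives a deadline of 4 January 2021, before any tolling.
The period was tolled for 99 days by the defendant's absence from the jurisdiction (9 March 2019 to 16 June 2019), pushing the deadline to 13 April 2021.
Nothing else in the chronology tolls or restarts the period.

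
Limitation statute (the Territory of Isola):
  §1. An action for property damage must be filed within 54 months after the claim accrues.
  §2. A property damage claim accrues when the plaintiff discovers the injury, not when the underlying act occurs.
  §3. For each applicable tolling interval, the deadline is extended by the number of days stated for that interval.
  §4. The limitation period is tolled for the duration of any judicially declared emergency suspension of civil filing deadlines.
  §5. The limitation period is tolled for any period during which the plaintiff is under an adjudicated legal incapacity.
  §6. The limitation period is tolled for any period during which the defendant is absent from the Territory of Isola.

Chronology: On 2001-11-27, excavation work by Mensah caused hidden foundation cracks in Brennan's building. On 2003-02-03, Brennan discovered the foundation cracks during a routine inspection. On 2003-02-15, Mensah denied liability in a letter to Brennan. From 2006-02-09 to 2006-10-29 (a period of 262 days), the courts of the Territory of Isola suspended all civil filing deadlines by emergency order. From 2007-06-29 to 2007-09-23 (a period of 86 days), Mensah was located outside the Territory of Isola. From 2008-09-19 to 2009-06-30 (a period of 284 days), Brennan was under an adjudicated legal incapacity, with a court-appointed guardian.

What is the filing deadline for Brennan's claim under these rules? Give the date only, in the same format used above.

The claim did not accrue until Brennan discovered the injury on 2003-02-03; the 2001-11-27 act date does not start the clock under the stated rule.
The untolled deadline — 54 months after 2003-02-03 — is 2007-08-03.
The emergency suspension of filing deadlines from 2006-02-09 to 2006-10-29 tolled the period for 262 days, extending the deadline to 2008-04-21.
Because the defendant's absence from the jurisdiction ran from 2007-06-29 to 2007-09-23, the deadline is extended by 86 days to 2008-07-16.
By the time the plaintiff's legal incapacity began on 2008-09-19, the limitation period had already expired on 2008-07-16; that interval cannot revive it.
Nothing else in the chronology tolls or restarts the period.

2008-07-16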